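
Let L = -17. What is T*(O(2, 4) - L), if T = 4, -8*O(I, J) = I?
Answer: 67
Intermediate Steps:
O(I, J) = -I/8
T*(O(2, 4) - L) = 4*(-⅛*2 - 1*(-17)) = 4*(-¼ + 17) = 4*(67/4) = 67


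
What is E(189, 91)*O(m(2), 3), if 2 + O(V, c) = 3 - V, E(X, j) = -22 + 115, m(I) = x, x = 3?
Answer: -186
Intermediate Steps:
m(I) = 3
E(X, j) = 93
O(V, c) = 1 - V (O(V, c) = -2 + (3 - V) = 1 - V)
E(189, 91)*O(m(2), 3) = 93*(1 - 1*3) = 93*(1 - 3) = 93*(-2) = -186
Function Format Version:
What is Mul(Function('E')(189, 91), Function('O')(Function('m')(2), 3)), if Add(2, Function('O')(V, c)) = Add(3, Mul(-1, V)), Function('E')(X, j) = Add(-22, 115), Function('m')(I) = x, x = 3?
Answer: -186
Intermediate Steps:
Function('m')(I) = 3
Function('E')(X, j) = 93
Function('O')(V, c) = Add(1, Mul(-1, V)) (Function('O')(V, c) = Add(-2, Add(3, Mul(-1, V))) = Add(1, Mul(-1, V)))
Mul(Function('E')(189, 91), Function('O')(Function('m')(2), 3)) = Mul(93, Add(1, Mul(-1, 3))) = Mul(93, Add(1, -3)) = Mul(93, -2) = -186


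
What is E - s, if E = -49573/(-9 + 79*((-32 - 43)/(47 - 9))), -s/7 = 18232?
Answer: 801703382/6267 ≈ 1.2792e+5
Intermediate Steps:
s = -127624 (s = -7*18232 = -127624)
E = 1883774/6267 (E = -49573/(-9 + 79*(-75/38)) = -49573/(-9 - 5925/38) = -49573/(-6267/38) = -49573*(-38/6267) = 1883774/6267 ≈ 300.59)
E - s = 1883774/6267 - 1*(-127624) = 1883774/6267 + 127624 = 801703382/6267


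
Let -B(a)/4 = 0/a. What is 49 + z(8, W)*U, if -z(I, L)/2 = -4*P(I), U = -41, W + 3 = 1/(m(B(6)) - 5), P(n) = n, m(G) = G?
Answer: -2575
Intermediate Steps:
B(a) = 0 (B(a) = -0/a = -4*0 = 0)
W = -16/5 (W = -3 + 1/(0 - 5) = -3 + 1/(-5) = -3 - ⅕ = -16/5 ≈ -3.2000)
z(I, L) = 8*I (z(I, L) = -(-8)*I = 8*I)
49 + z(8, W)*U = 49 + (8*8)*(-41) = 49 + 64*(-41) = 49 - 2624 = -2575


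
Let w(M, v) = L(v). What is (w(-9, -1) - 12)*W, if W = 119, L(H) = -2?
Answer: -1666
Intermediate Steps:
w(M, v) = -2
(w(-9, -1) - 12)*W = (-2 - 12)*119 = -14*119 = -1666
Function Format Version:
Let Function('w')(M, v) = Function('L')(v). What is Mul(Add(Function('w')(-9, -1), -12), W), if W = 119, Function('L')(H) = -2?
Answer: -1666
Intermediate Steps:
Function('w')(M, v) = -2
Mul(Add(Function('w')(-9, -1), -12), W) = Mul(Add(-2, -12), 119) = Mul(-14, 119) = -1666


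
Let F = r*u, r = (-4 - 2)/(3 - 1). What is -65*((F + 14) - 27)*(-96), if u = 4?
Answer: -156000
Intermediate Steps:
r = -3 (r = -6/2 = -6*½ = -3)
F = -12 (F = -3*4 = -12)
-65*((F + 14) - 27)*(-96) = -65*((-12 + 14) - 27)*(-96) = -65*(2 - 27)*(-96) = -65*(-25)*(-96) = 1625*(-96) = -156000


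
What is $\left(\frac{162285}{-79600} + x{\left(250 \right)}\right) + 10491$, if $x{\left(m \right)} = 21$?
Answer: $\frac{167318583}{15920} \approx 10510.0$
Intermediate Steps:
$\left(\frac{162285}{-79600} + x{\left(250 \right)}\right) + 10491 = \left(\frac{162285}{-79600} + 21\right) + 10491 = \left(162285 \left(- \frac{1}{79600}\right) + 21\right) + 10491 = \left(- \frac{32457}{15920} + 21\right) + 10491 = \frac{301863}{15920} + 10491 = \frac{167318583}{15920}$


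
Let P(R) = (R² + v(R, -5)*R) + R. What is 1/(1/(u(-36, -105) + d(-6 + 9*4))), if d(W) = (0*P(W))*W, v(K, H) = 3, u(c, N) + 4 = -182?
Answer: -186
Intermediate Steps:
u(c, N) = -186 (u(c, N) = -4 - 182 = -186)
P(R) = R² + 4*R (P(R) = (R² + 3*R) + R = R² + 4*R)
d(W) = 0 (d(W) = (0*(W*(4 + W)))*W = 0*W = 0)
1/(1/(u(-36, -105) + d(-6 + 9*4))) = 1/(1/(-186 + 0)) = 1/(1/(-186)) = 1/(-1/186) = -186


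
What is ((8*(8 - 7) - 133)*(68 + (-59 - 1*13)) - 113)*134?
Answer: 51858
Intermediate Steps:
((8*(8 - 7) - 133)*(68 + (-59 - 1*13)) - 113)*134 = ((8*1 - 133)*(68 + (-59 - 13)) - 113)*134 = ((8 - 133)*(68 - 72) - 113)*134 = (-125*(-4) - 113)*134 = (500 - 113)*134 = 387*134 = 51858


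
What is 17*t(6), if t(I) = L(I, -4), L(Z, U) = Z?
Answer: 102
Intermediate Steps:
t(I) = I
17*t(6) = 17*6 = 102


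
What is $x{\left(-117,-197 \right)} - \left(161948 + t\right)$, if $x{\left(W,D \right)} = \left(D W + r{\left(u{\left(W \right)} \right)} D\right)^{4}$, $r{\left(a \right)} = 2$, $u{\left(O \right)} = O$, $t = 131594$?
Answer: $263424561663157083$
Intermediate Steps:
$x{\left(W,D \right)} = \left(2 D + D W\right)^{4}$ ($x{\left(W,D \right)} = \left(D W + 2 D\right)^{4} = \left(2 D + D W\right)^{4}$)
$x{\left(-117,-197 \right)} - \left(161948 + t\right) = \left(-197\right)^{4} \left(2 - 117\right)^{4} - \left(161948 + 131594\right) = 1506138481 \left(-115\right)^{4} - 293542 = 1506138481 \cdot 174900625 - 293542 = 263424561663450625 - 293542 = 263424561663157083$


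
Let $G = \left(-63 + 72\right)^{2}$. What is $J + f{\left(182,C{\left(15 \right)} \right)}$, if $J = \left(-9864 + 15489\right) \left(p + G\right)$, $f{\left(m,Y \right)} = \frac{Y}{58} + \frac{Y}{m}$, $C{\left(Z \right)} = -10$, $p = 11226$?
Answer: $\frac{167845347525}{2639} \approx 6.3602 \cdot 10^{7}$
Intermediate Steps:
$G = 81$ ($G = 9^{2} = 81$)
$f{\left(m,Y \right)} = \frac{Y}{58} + \frac{Y}{m}$ ($f{\left(m,Y \right)} = Y \frac{1}{58} + \frac{Y}{m} = \frac{Y}{58} + \frac{Y}{m}$)
$J = 63601875$ ($J = \left(-9864 + 15489\right) \left(11226 + 81\right) = 5625 \cdot 11307 = 63601875$)
$J + f{\left(182,C{\left(15 \right)} \right)} = 63601875 - \left(\frac{5}{29} + \frac{10}{182}\right) = 63601875 - \frac{600}{2639} = \frac{167845347525}{2639}$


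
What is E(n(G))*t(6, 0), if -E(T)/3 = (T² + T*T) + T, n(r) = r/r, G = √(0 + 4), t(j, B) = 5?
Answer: -45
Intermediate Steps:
G = 2 (G = √4 = 2)
n(r) = 1
E(T) = -6*T² - 3*T (E(T) = -3*((T² + T*T) + T) = -3*((T² + T²) + T) = -3*(2*T² + T) = -3*(T + 2*T²) = -6*T² - 3*T)
E(n(G))*t(6, 0) = -3*1*(1 + 2*1)*5 = -3*1*(1 + 2)*5 = -3*1*3*5 = -9*5 = -45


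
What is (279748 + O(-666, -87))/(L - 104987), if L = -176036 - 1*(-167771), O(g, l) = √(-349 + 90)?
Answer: -69937/28313 - I*√259/113252 ≈ -2.4701 - 0.0001421*I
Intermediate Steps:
O(g, l) = I*√259 (O(g, l) = √(-259) = I*√259)
L = -8265 (L = -176036 + 167771 = -8265)
(279748 + O(-666, -87))/(L - 104987) = (279748 + I*√259)/(-8265 - 104987) = (279748 + I*√259)/(-113252) = (279748 + I*√259)*(-1/113252) = -69937/28313 - I*√259/113252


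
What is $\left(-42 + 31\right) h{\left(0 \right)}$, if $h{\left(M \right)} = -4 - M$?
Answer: $44$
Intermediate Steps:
$\left(-42 + 31\right) h{\left(0 \right)} = \left(-42 + 31\right) \left(-4 - 0\right) = - 11 \left(-4 + 0\right) = \left(-11\right) \left(-4\right) = 44$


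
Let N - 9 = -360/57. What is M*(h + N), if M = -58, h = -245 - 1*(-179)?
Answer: 69774/19 ≈ 3672.3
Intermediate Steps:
N = 51/19 (N = 9 - 360/57 = 9 - 360*1/57 = 9 - 120/19 = 51/19 ≈ 2.6842)
h = -66 (h = -245 + 179 = -66)
M*(h + N) = -58*(-66 + 51/19) = -58*(-1203/19) = 69774/19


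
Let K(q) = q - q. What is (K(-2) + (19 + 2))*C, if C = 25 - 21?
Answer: 84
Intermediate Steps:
K(q) = 0
C = 4
(K(-2) + (19 + 2))*C = (0 + (19 + 2))*4 = (0 + 21)*4 = 21*4 = 84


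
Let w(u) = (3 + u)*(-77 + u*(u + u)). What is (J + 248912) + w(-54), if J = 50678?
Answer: 6085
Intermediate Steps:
w(u) = (-77 + 2*u**2)*(3 + u) (w(u) = (3 + u)*(-77 + u*(2*u)) = (3 + u)*(-77 + 2*u**2) = (-77 + 2*u**2)*(3 + u))
(J + 248912) + w(-54) = (50678 + 248912) + (-231 - 77*(-54) + 2*(-54)**3 + 6*(-54)**2) = 299590 + (-231 + 4158 + 2*(-157464) + 6*2916) = 299590 + (-231 + 4158 - 314928 + 17496) = 299590 - 293505 = 6085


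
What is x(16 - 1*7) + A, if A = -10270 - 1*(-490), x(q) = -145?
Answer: -9925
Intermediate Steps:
A = -9780 (A = -10270 + 490 = -9780)
x(16 - 1*7) + A = -145 - 9780 = -9925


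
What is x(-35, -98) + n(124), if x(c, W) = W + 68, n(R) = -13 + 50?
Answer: 7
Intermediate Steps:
n(R) = 37
x(c, W) = 68 + W
x(-35, -98) + n(124) = (68 - 98) + 37 = -30 + 37 = 7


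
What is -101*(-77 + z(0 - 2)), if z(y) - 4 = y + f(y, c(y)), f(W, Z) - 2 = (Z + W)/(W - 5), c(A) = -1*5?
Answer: 7272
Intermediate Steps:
c(A) = -5
f(W, Z) = 2 + (W + Z)/(-5 + W) (f(W, Z) = 2 + (Z + W)/(W - 5) = 2 + (W + Z)/(-5 + W))
z(y) = 4 + y + (-15 + 3*y)/(-5 + y) (z(y) = 4 + (y + (-10 - 5 + 3*y)/(-5 + y)) = 4 + (y + (-15 + 3*y)/(-5 + y)) = 4 + y + (-15 + 3*y)/(-5 + y))
-101*(-77 + z(0 - 2)) = -101*(-77 + (7 + (0 - 2))) = -101*(-77 + (7 - 2)) = -101*(-77 + 5) = -101*(-72) = 7272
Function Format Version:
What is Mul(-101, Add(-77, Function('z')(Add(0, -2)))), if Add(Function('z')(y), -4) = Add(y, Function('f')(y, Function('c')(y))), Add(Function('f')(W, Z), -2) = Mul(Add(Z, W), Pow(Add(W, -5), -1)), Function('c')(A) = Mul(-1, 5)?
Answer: 7272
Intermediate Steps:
Function('c')(A) = -5
Function('f')(W, Z) = Add(2, Mul(Pow(Add(-5, W), -1), Add(W, Z))) (Function('f')(W, Z) = Add(2, Mul(Add(Z, W), Pow(Add(W, -5), -1))) = Add(2, Mul(Add(W, Z), Pow(Add(-5, W), -1))) = Add(2, Mul(Pow(Add(-5, W), -1), Add(W, Z))))
Function('z')(y) = Add(4, y, Mul(Pow(Add(-5, y), -1), Add(-15, Mul(3, y)))) (Function('z')(y) = Add(4, Add(y, Mul(Pow(Add(-5, y), -1), Add(-10, -5, Mul(3, y))))) = Add(4, Add(y, Mul(Pow(Add(-5, y), -1), Add(-15, Mul(3, y))))) = Add(4, y, Mul(Pow(Add(-5, y), -1), Add(-15, Mul(3, y)))))
Mul(-101, Add(-77, Function('z')(Add(0, -2)))) = Mul(-101, Add(-77, Add(7, Add(0, -2)))) = Mul(-101, Add(-77, Add(7, -2))) = Mul(-101, Add(-77, 5)) = Mul(-101, -72) = 7272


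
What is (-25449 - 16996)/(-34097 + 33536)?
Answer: 42445/561 ≈ 75.660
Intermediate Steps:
(-25449 - 16996)/(-34097 + 33536) = -42445/(-561) = -42445*(-1/561) = 42445/561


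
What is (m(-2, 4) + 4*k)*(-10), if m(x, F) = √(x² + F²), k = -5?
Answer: 200 - 20*√5 ≈ 155.28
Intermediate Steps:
m(x, F) = √(F² + x²)
(m(-2, 4) + 4*k)*(-10) = (√(4² + (-2)²) + 4*(-5))*(-10) = (√(16 + 4) - 20)*(-10) = (√20 - 20)*(-10) = (2*√5 - 20)*(-10) = (-20 + 2*√5)*(-10) = 200 - 20*√5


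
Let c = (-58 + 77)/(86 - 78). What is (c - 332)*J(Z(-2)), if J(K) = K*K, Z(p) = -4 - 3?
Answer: -129213/8 ≈ -16152.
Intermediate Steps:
Z(p) = -7
J(K) = K**2
c = 19/8 ≈ 2.3750
(c - 332)*J(Z(-2)) = (19/8 - 332)*(-7)**2 = -2637/8*49 = -129213/8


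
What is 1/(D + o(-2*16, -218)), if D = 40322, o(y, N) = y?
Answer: 1/40290 ≈ 2.4820e-5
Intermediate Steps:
1/(D + o(-2*16, -218)) = 1/(40322 - 2*16) = 1/(40322 - 32) = 1/40290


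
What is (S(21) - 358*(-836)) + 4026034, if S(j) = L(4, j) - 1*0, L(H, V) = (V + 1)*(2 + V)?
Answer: 4325828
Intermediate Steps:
L(H, V) = (1 + V)*(2 + V)
S(j) = 2 + j**2 + 3*j (S(j) = (2 + j**2 + 3*j) - 1*0 = (2 + j**2 + 3*j) + 0 = 2 + j**2 + 3*j)
(S(21) - 358*(-836)) + 4026034 = ((2 + 21**2 + 3*21) - 358*(-836)) + 4026034 = ((2 + 441 + 63) + 299288) + 4026034 = (506 + 299288) + 4026034 = 299794 + 4026034 = 4325828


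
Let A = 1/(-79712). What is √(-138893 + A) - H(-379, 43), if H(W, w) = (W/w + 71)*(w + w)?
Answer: -5348 + I*√55157908186294/19928 ≈ -5348.0 + 372.68*I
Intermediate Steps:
H(W, w) = 2*w*(71 + W/w) (H(W, w) = (71 + W/w)*(2*w) = 2*w*(71 + W/w))
A = -1/79712 ≈ -1.2545e-5
√(-138893 + A) - H(-379, 43) = √(-138893 - 1/79712) - (2*(-379) + 142*43) = √(-11071438817/79712) - (-758 + 6106) = I*√55157908186294/19928 - 1*5348 = I*√55157908186294/19928 - 5348 = -5348 + I*√55157908186294/19928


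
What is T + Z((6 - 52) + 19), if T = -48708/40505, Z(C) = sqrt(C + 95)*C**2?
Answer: -48708/40505 + 1458*sqrt(17) ≈ 6010.3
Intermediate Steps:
Z(C) = C**2*sqrt(95 + C) (Z(C) = sqrt(95 + C)*C**2 = C**2*sqrt(95 + C))
T = -48708/40505 (T = -48708*1/40505 = -48708/40505 ≈ -1.2025)
T + Z((6 - 52) + 19) = -48708/40505 + ((6 - 52) + 19)**2*sqrt(95 + ((6 - 52) + 19)) = -48708/40505 + (-46 + 19)**2*sqrt(95 + (-46 + 19)) = -48708/40505 + (-27)**2*sqrt(95 - 27) = -48708/40505 + 729*sqrt(68) = -48708/40505 + 729*(2*sqrt(17)) = -48708/40505 + 1458*sqrt(17)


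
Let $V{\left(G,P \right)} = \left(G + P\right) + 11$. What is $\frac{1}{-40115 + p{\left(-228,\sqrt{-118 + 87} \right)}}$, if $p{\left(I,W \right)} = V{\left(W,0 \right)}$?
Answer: $- \frac{40104}{1608330847} - \frac{i \sqrt{31}}{1608330847} \approx -2.4935 \cdot 10^{-5} - 3.4618 \cdot 10^{-9} i$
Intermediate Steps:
$V{\left(G,P \right)} = 11 + G + P$
$p{\left(I,W \right)} = 11 + W$ ($p{\left(I,W \right)} = 11 + W + 0 = 11 + W$)
$\frac{1}{-40115 + p{\left(-228,\sqrt{-118 + 87} \right)}} = \frac{1}{-40115 + \left(11 + \sqrt{-118 + 87}\right)} = \frac{1}{-40115 + \left(11 + \sqrt{-31}\right)} = \frac{1}{-40115 + \left(11 + i \sqrt{31}\right)} = \frac{1}{-40104 + i \sqrt{31}}$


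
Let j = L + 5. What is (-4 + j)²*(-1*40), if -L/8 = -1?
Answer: -3240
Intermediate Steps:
L = 8 (L = -8*(-1) = 8)
j = 13 (j = 8 + 5 = 13)
(-4 + j)²*(-1*40) = (-4 + 13)²*(-1*40) = 9²*(-40) = 81*(-40) = -3240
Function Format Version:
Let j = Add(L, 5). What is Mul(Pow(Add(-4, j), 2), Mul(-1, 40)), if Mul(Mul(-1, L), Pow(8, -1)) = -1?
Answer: -3240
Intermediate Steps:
L = 8 (L = Mul(-8, -1) = 8)
j = 13 (j = Add(8, 5) = 13)
Mul(Pow(Add(-4, j), 2), Mul(-1, 40)) = Mul(Pow(Add(-4, 13), 2), Mul(-1, 40)) = Mul(Pow(9, 2), -40) = Mul(81, -40) = -3240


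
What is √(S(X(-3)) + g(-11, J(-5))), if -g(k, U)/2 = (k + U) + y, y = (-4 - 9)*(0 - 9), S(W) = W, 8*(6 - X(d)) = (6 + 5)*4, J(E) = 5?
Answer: I*√886/2 ≈ 14.883*I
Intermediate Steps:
X(d) = ½ (X(d) = 6 - (6 + 5)*4/8 = 6 - 11*4/8 = 6 - ⅛*44 = 6 - 11/2 = ½)
y = 117 (y = -13*(-9) = 117)
g(k, U) = -234 - 2*U - 2*k (g(k, U) = -2*((k + U) + 117) = -2*((U + k) + 117) = -2*(117 + U + k) = -234 - 2*U - 2*k)
√(S(X(-3)) + g(-11, J(-5))) = √(½ + (-234 - 2*5 - 2*(-11))) = √(½ + (-234 - 10 + 22)) = √(½ - 222) = √(-443/2) = I*√886/2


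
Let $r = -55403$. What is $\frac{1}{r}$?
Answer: $- \frac{1}{55403} \approx -1.805 \cdot 10^{-5}$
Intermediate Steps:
$\frac{1}{r} = \frac{1}{-55403} = - \frac{1}{55403}$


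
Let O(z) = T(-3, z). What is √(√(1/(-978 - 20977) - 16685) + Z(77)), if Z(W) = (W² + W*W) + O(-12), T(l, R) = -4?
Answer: √(5713889084350 + 43910*I*√2010634377270)/21955 ≈ 108.88 + 0.59319*I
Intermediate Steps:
O(z) = -4
Z(W) = -4 + 2*W² (Z(W) = (W² + W*W) - 4 = (W² + W²) - 4 = 2*W² - 4 = -4 + 2*W²)
√(√(1/(-978 - 20977) - 16685) + Z(77)) = √(√(1/(-978 - 20977) - 16685) + (-4 + 2*77²)) = √(√(1/(-21955) - 16685) + (-4 + 2*5929)) = √(√(-1/21955 - 16685) + (-4 + 11858)) = √(√(-366319176/21955) + 11854) = √(2*I*√2010634377270/21955 + 11854) = √(11854 + 2*I*√2010634377270/21955)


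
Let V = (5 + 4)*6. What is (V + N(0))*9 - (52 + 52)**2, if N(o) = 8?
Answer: -10258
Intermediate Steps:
V = 54 (V = 9*6 = 54)
(V + N(0))*9 - (52 + 52)**2 = (54 + 8)*9 - (52 + 52)**2 = 62*9 - 1*104**2 = 558 - 1*10816 = 558 - 10816 = -10258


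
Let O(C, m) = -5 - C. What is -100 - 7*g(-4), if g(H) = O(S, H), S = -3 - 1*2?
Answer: -100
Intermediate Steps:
S = -5 (S = -3 - 2 = -5)
g(H) = 0 (g(H) = -5 - 1*(-5) = -5 + 5 = 0)
-100 - 7*g(-4) = -100 - 7*0 = -100 + 0 = -100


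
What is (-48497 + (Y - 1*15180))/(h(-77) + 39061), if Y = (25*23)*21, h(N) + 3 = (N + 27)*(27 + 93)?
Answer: -25801/16529 ≈ -1.5610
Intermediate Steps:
h(N) = 3237 + 120*N (h(N) = -3 + (N + 27)*(27 + 93) = -3 + (27 + N)*120 = -3 + (3240 + 120*N) = 3237 + 120*N)
Y = 12075 (Y = 575*21 = 12075)
(-48497 + (Y - 1*15180))/(h(-77) + 39061) = (-48497 + (12075 - 1*15180))/((3237 + 120*(-77)) + 39061) = (-48497 + (12075 - 15180))/((3237 - 9240) + 39061) = (-48497 - 3105)/(-6003 + 39061) = -51602/33058 = -51602*1/33058 = -25801/16529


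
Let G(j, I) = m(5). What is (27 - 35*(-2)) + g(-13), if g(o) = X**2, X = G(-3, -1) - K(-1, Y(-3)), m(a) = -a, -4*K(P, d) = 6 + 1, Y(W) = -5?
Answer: 1721/16 ≈ 107.56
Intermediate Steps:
K(P, d) = -7/4 (K(P, d) = -(6 + 1)/4 = -1/4*7 = -7/4)
G(j, I) = -5 (G(j, I) = -1*5 = -5)
X = -13/4 (X = -5 - 1*(-7/4) = -5 + 7/4 = -13/4 ≈ -3.2500)
g(o) = 169/16 (g(o) = (-13/4)**2 = 169/16)
(27 - 35*(-2)) + g(-13) = (27 - 35*(-2)) + 169/16 = (27 + 70) + 169/16 = 97 + 169/16 = 1721/16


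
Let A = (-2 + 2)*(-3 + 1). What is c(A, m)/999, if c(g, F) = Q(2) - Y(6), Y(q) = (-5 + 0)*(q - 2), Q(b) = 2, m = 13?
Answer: 22/999 ≈ 0.022022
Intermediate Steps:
Y(q) = 10 - 5*q (Y(q) = -5*(-2 + q) = 10 - 5*q)
A = 0 (A = 0*(-2) = 0)
c(g, F) = 22 (c(g, F) = 2 - (10 - 5*6) = 2 - (10 - 30) = 2 - 1*(-20) = 2 + 20 = 22)
c(A, m)/999 = 22/999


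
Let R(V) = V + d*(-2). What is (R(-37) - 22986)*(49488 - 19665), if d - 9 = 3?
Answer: -687330681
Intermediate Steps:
d = 12 (d = 9 + 3 = 12)
R(V) = -24 + V (R(V) = V + 12*(-2) = V - 24 = -24 + V)
(R(-37) - 22986)*(49488 - 19665) = ((-24 - 37) - 22986)*(49488 - 19665) = (-61 - 22986)*29823 = -23047*29823 = -687330681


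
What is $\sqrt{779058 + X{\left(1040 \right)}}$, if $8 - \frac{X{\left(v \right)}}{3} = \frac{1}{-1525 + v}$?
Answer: $\frac{\sqrt{183259564905}}{485} \approx 882.66$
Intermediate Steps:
$X{\left(v \right)} = 24 - \frac{3}{-1525 + v}$
$\sqrt{779058 + X{\left(1040 \right)}} = \sqrt{779058 + \frac{3 \left(-12201 + 8 \cdot 1040\right)}{-1525 + 1040}} = \sqrt{779058 + \frac{3 \left(-12201 + 8320\right)}{-485}} = \sqrt{779058 + 3 \left(- \frac{1}{485}\right) \left(-3881\right)} = \sqrt{779058 + \frac{11643}{485}} = \sqrt{\frac{377854773}{485}} = \frac{\sqrt{183259564905}}{485}$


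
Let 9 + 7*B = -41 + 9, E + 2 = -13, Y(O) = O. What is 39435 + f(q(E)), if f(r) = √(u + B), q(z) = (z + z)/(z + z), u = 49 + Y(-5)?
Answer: 39435 + √1869/7 ≈ 39441.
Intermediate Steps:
u = 44 (u = 49 - 5 = 44)
E = -15 (E = -2 - 13 = -15)
q(z) = 1 (q(z) = (2*z)/((2*z)) = (2*z)*(1/(2*z)) = 1)
B = -41/7 (B = -9/7 + (-41 + 9)/7 = -9/7 + (⅐)*(-32) = -9/7 - 32/7 = -41/7 ≈ -5.8571)
f(r) = √1869/7 (f(r) = √(44 - 41/7) = √(267/7) = √1869/7)
39435 + f(q(E)) = 39435 + √1869/7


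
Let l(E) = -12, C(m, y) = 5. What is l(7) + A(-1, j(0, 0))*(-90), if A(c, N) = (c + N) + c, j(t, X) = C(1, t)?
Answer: -282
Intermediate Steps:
j(t, X) = 5
A(c, N) = N + 2*c (A(c, N) = (N + c) + c = N + 2*c)
l(7) + A(-1, j(0, 0))*(-90) = -12 + (5 + 2*(-1))*(-90) = -12 + (5 - 2)*(-90) = -12 + 3*(-90) = -12 - 270 = -282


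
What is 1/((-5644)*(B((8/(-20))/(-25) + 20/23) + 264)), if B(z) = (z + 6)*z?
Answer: -8265625/12600374576704 ≈ -6.5598e-7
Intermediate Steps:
B(z) = z*(6 + z) (B(z) = (6 + z)*z = z*(6 + z))
1/((-5644)*(B((8/(-20))/(-25) + 20/23) + 264)) = 1/((-5644)*(((8/(-20))/(-25) + 20/23)*(6 + ((8/(-20))/(-25) + 20/23)) + 264)) = -1/(5644*(((8*(-1/20))*(-1/25) + 20*(1/23))*(6 + ((8*(-1/20))*(-1/25) + 20*(1/23))) + 264)) = -1/(5644*((-⅖*(-1/25) + 20/23)*(6 + (-⅖*(-1/25) + 20/23)) + 264)) = -1/(5644*((2/125 + 20/23)*(6 + (2/125 + 20/23)) + 264)) = -1/(5644*(2546*(6 + 2546/2875)/2875 + 264)) = -1/(5644*((2546/2875)*(19796/2875) + 264)) = -1/(5644*(50400616/8265625 + 264)) = -1/(5644*2232525616/8265625) = -1/5644*8265625/2232525616 = -8265625/12600374576704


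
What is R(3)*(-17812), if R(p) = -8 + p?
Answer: 89060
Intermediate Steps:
R(3)*(-17812) = (-8 + 3)*(-17812) = -5*(-17812) = 89060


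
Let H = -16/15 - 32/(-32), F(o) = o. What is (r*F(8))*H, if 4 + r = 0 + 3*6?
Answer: -112/15 ≈ -7.4667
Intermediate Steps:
H = -1/15 (H = -16*1/15 - 32*(-1/32) = -16/15 + 1 = -1/15 ≈ -0.066667)
r = 14 (r = -4 + (0 + 3*6) = -4 + (0 + 18) = -4 + 18 = 14)
(r*F(8))*H = (14*8)*(-1/15) = 112*(-1/15) = -112/15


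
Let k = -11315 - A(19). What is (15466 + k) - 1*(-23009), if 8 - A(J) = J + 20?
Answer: 27191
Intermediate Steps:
A(J) = -12 - J (A(J) = 8 - (J + 20) = 8 - (20 + J) = 8 + (-20 - J) = -12 - J)
k = -11284 (k = -11315 - (-12 - 1*19) = -11315 - (-12 - 19) = -11315 - 1*(-31) = -11315 + 31 = -11284)
(15466 + k) - 1*(-23009) = (15466 - 11284) - 1*(-23009) = 4182 + 23009 = 27191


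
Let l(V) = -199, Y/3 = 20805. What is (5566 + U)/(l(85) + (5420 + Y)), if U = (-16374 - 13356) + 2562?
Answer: -10801/33818 ≈ -0.31939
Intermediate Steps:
Y = 62415 (Y = 3*20805 = 62415)
U = -27168 (U = -29730 + 2562 = -27168)
(5566 + U)/(l(85) + (5420 + Y)) = (5566 - 27168)/(-199 + (5420 + 62415)) = -21602/(-199 + 67835) = -21602/67636 = -21602*1/67636 = -10801/33818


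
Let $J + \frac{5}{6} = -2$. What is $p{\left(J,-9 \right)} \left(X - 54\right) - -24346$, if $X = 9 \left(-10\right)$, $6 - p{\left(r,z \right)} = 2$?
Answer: $23770$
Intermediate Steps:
$J = - \frac{17}{6}$ ($J = - \frac{5}{6} - 2 = - \frac{17}{6} \approx -2.8333$)
$p{\left(r,z \right)} = 4$ ($p{\left(r,z \right)} = 6 - 2 = 4$)
$X = -90$
$p{\left(J,-9 \right)} \left(X - 54\right) - -24346 = 4 \left(-90 - 54\right) - -24346 = 4 \left(-144\right) + 24346 = -576 + 24346 = 23770$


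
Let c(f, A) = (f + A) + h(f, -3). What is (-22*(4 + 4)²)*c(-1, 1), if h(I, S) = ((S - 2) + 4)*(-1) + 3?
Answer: -5632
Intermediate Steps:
h(I, S) = 1 - S (h(I, S) = ((-2 + S) + 4)*(-1) + 3 = (2 + S)*(-1) + 3 = (-2 - S) + 3 = 1 - S)
c(f, A) = 4 + A + f (c(f, A) = (f + A) + (1 - 1*(-3)) = (A + f) + (1 + 3) = (A + f) + 4 = 4 + A + f)
(-22*(4 + 4)²)*c(-1, 1) = (-22*(4 + 4)²)*(4 + 1 - 1) = -22*8²*4 = -22*64*4 = -1408*4 = -5632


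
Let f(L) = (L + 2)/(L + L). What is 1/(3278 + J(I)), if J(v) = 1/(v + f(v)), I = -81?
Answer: 13043/42754792 ≈ 0.00030507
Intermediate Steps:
f(L) = (2 + L)/(2*L) (f(L) = (2 + L)/((2*L)) = (2 + L)*(1/(2*L)) = (2 + L)/(2*L))
J(v) = 1/(v + (2 + v)/(2*v))
1/(3278 + J(I)) = 1/(3278 + 2*(-81)/(2 - 81 + 2*(-81)²)) = 1/(3278 + 2*(-81)/(2 - 81 + 2*6561)) = 1/(3278 + 2*(-81)/(2 - 81 + 13122)) = 1/(3278 + 2*(-81)/13043) = 1/(3278 + 2*(-81)*(1/13043)) = 1/(3278 - 162/13043) = 1/(42754792/13043) = 13043/42754792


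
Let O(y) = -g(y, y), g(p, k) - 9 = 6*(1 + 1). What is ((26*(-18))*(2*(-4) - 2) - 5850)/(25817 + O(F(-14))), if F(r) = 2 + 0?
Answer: -585/12898 ≈ -0.045356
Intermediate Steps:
g(p, k) = 21 (g(p, k) = 9 + 6*(1 + 1) = 9 + 6*2 = 9 + 12 = 21)
F(r) = 2
O(y) = -21 (O(y) = -1*21 = -21)
((26*(-18))*(2*(-4) - 2) - 5850)/(25817 + O(F(-14))) = ((26*(-18))*(2*(-4) - 2) - 5850)/(25817 - 21) = (-468*(-8 - 2) - 5850)/25796 = (-468*(-10) - 5850)*(1/25796) = (4680 - 5850)*(1/25796) = -1170*1/25796 = -585/12898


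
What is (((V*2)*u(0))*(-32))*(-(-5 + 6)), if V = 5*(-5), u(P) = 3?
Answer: -4800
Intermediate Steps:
V = -25
(((V*2)*u(0))*(-32))*(-(-5 + 6)) = ((-25*2*3)*(-32))*(-(-5 + 6)) = (-50*3*(-32))*(-1*1) = -150*(-32)*(-1) = 4800*(-1) = -4800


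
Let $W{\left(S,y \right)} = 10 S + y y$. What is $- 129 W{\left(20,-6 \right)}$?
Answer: $-30444$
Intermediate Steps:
$W{\left(S,y \right)} = y^{2} + 10 S$ ($W{\left(S,y \right)} = 10 S + y^{2} = y^{2} + 10 S$)
$- 129 W{\left(20,-6 \right)} = - 129 \left(\left(-6\right)^{2} + 10 \cdot 20\right) = - 129 \left(36 + 200\right) = \left(-129\right) 236 = -30444$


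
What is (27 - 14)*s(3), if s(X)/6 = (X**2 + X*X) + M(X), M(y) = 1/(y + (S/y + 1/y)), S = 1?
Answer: 15678/11 ≈ 1425.3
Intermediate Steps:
M(y) = 1/(y + 2/y) (M(y) = 1/(y + (1/y + 1/y)) = 1/(y + 2/y))
s(X) = 12*X**2 + 6*X/(2 + X**2) (s(X) = 6*((X**2 + X*X) + X/(2 + X**2)) = 6*((X**2 + X**2) + X/(2 + X**2)) = 6*(2*X**2 + X/(2 + X**2)) = 12*X**2 + 6*X/(2 + X**2))
(27 - 14)*s(3) = (27 - 14)*(6*3*(1 + 2*3*(2 + 3**2))/(2 + 3**2)) = 13*(6*3*(1 + 2*3*(2 + 9))/(2 + 9)) = 13*(6*3*(1 + 2*3*11)/11) = 13*(6*3*(1/11)*(1 + 66)) = 13*(6*3*(1/11)*67) = 13*(1206/11) = 15678/11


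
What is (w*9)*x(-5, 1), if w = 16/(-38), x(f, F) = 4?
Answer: -288/19 ≈ -15.158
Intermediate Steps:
w = -8/19 (w = 16*(-1/38) = -8/19 ≈ -0.42105)
(w*9)*x(-5, 1) = -8/19*9*4 = -72/19*4 = -288/19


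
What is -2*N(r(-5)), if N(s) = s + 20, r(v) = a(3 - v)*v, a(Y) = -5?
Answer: -90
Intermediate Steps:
r(v) = -5*v
N(s) = 20 + s
-2*N(r(-5)) = -2*(20 - 5*(-5)) = -2*(20 + 25) = -2*45 = -90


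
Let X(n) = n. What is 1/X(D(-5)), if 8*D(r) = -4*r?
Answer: ⅖ ≈ 0.40000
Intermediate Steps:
D(r) = -r/2 (D(r) = (-4*r)/8 = -r/2)
1/X(D(-5)) = 1/(-½*(-5)) = 1/(5/2) = ⅖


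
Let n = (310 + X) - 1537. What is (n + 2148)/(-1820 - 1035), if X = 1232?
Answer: -2153/2855 ≈ -0.75412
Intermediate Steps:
n = 5 (n = (310 + 1232) - 1537 = 1542 - 1537 = 5)
(n + 2148)/(-1820 - 1035) = (5 + 2148)/(-1820 - 1035) = 2153/(-2855) = 2153*(-1/2855) = -2153/2855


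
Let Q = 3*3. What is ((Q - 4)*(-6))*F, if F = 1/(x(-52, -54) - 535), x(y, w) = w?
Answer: 30/589 ≈ 0.050934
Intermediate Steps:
Q = 9
F = -1/589 (F = 1/(-54 - 535) = 1/(-589) = -1/589 ≈ -0.0016978)
((Q - 4)*(-6))*F = ((9 - 4)*(-6))*(-1/589) = (5*(-6))*(-1/589) = -30*(-1/589) = 30/589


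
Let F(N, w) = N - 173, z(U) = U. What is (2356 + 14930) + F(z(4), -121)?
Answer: 17117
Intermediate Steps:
F(N, w) = -173 + N
(2356 + 14930) + F(z(4), -121) = (2356 + 14930) + (-173 + 4) = 17286 - 169 = 17117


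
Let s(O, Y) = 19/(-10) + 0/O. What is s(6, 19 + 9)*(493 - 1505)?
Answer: 9614/5 ≈ 1922.8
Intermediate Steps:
s(O, Y) = -19/10 (s(O, Y) = 19*(-⅒) + 0 = -19/10 + 0 = -19/10)
s(6, 19 + 9)*(493 - 1505) = -19*(493 - 1505)/10 = -19/10*(-1012) = 9614/5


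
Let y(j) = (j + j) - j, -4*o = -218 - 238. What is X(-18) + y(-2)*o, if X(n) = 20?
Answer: -208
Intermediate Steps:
o = 114 (o = -(-218 - 238)/4 = -¼*(-456) = 114)
y(j) = j (y(j) = 2*j - j = j)
X(-18) + y(-2)*o = 20 - 2*114 = 20 - 228 = -208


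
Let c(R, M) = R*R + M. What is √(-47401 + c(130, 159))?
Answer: I*√30342 ≈ 174.19*I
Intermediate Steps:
c(R, M) = M + R² (c(R, M) = R² + M = M + R²)
√(-47401 + c(130, 159)) = √(-47401 + (159 + 130²)) = √(-47401 + (159 + 16900)) = √(-47401 + 17059) = √(-30342) = I*√30342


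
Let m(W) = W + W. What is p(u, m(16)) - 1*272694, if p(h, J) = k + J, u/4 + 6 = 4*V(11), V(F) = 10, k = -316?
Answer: -272978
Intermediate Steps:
m(W) = 2*W
u = 136 (u = -24 + 4*(4*10) = -24 + 4*40 = -24 + 160 = 136)
p(h, J) = -316 + J
p(u, m(16)) - 1*272694 = (-316 + 2*16) - 1*272694 = (-316 + 32) - 272694 = -284 - 272694 = -272978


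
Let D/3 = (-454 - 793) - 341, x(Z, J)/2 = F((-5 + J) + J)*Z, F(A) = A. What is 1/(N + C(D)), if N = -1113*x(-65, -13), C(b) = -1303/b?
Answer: -4764/21368396657 ≈ -2.2295e-7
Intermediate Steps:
x(Z, J) = 2*Z*(-5 + 2*J) (x(Z, J) = 2*(((-5 + J) + J)*Z) = 2*((-5 + 2*J)*Z) = 2*(Z*(-5 + 2*J)) = 2*Z*(-5 + 2*J))
D = -4764 (D = 3*((-454 - 793) - 341) = 3*(-1247 - 341) = 3*(-1588) = -4764)
N = -4485390 (N = -2226*(-65)*(-5 + 2*(-13)) = -2226*(-65)*(-5 - 26) = -2226*(-65)*(-31) = -1113*4030 = -4485390)
1/(N + C(D)) = 1/(-4485390 - 1303/(-4764)) = 1/(-4485390 - 1303*(-1/4764)) = 1/(-4485390 + 1303/4764) = 1/(-21368396657/4764) = -4764/21368396657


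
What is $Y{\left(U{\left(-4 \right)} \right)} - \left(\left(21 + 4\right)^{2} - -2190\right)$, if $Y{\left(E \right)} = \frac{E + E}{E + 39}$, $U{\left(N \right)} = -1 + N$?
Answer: $- \frac{47860}{17} \approx -2815.3$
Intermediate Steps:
$Y{\left(E \right)} = \frac{2 E}{39 + E}$
$Y{\left(U{\left(-4 \right)} \right)} - \left(\left(21 + 4\right)^{2} - -2190\right) = \frac{2 \left(-1 - 4\right)}{39 - 5} - \left(\left(21 + 4\right)^{2} - -2190\right) = 2 \left(-5\right) \frac{1}{39 - 5} - \left(25^{2} + 2190\right) = 2 \left(-5\right) \frac{1}{34} - \left(625 + 2190\right) = 2 \left(-5\right) \frac{1}{34} - 2815 = - \frac{5}{17} - 2815 = - \frac{47860}{17}$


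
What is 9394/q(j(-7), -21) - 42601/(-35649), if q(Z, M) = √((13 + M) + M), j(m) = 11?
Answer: 42601/35649 - 9394*I*√29/29 ≈ 1.195 - 1744.4*I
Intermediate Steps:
q(Z, M) = √(13 + 2*M)
9394/q(j(-7), -21) - 42601/(-35649) = 9394/(√(13 + 2*(-21))) - 42601/(-35649) = 9394/(√(13 - 42)) - 42601*(-1/35649) = 9394/(√(-29)) + 42601/35649 = 9394/((I*√29)) + 42601/35649 = 9394*(-I*√29/29) + 42601/35649 = -9394*I*√29/29 + 42601/35649 = 42601/35649 - 9394*I*√29/29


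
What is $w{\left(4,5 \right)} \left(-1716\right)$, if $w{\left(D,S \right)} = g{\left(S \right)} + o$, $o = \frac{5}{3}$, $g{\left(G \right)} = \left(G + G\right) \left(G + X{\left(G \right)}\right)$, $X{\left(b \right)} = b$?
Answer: $-174460$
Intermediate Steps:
$g{\left(G \right)} = 4 G^{2}$ ($g{\left(G \right)} = \left(G + G\right) \left(G + G\right) = 2 G 2 G = 4 G^{2}$)
$o = \frac{5}{3}$ ($o = 5 \cdot \frac{1}{3} = \frac{5}{3} \approx 1.6667$)
$w{\left(D,S \right)} = \frac{5}{3} + 4 S^{2}$ ($w{\left(D,S \right)} = 4 S^{2} + \frac{5}{3} = \frac{5}{3} + 4 S^{2}$)
$w{\left(4,5 \right)} \left(-1716\right) = \left(\frac{5}{3} + 4 \cdot 5^{2}\right) \left(-1716\right) = \left(\frac{5}{3} + 4 \cdot 25\right) \left(-1716\right) = \left(\frac{5}{3} + 100\right) \left(-1716\right) = \frac{305}{3} \left(-1716\right) = -174460$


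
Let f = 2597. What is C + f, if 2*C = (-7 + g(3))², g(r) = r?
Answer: 2605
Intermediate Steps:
C = 8 (C = (-7 + 3)²/2 = (½)*(-4)² = (½)*16 = 8)
C + f = 8 + 2597 = 2605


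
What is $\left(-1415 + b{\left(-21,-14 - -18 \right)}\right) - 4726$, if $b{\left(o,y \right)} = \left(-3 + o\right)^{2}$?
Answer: $-5565$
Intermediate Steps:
$\left(-1415 + b{\left(-21,-14 - -18 \right)}\right) - 4726 = \left(-1415 + \left(-3 - 21\right)^{2}\right) - 4726 = \left(-1415 + \left(-24\right)^{2}\right) - 4726 = \left(-1415 + 576\right) - 4726 = -839 - 4726 = -5565$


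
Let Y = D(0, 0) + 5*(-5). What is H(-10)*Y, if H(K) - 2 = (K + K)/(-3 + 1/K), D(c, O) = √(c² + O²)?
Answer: -6550/31 ≈ -211.29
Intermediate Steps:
D(c, O) = √(O² + c²)
Y = -25 (Y = √(0² + 0²) + 5*(-5) = √(0 + 0) - 25 = √0 - 25 = 0 - 25 = -25)
H(K) = 2 + 2*K/(-3 + 1/K) (H(K) = 2 + (K + K)/(-3 + 1/K) = 2 + (2*K)/(-3 + 1/K) = 2 + 2*K/(-3 + 1/K))
H(-10)*Y = (2*(-1 - 1*(-10)² + 3*(-10))/(-1 + 3*(-10)))*(-25) = (2*(-1 - 1*100 - 30)/(-1 - 30))*(-25) = (2*(-1 - 100 - 30)/(-31))*(-25) = (2*(-1/31)*(-131))*(-25) = (262/31)*(-25) = -6550/31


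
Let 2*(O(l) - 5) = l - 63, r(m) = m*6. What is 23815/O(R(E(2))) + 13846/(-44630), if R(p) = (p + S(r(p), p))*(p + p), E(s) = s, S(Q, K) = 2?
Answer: -1063119601/825655 ≈ -1287.6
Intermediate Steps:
r(m) = 6*m
R(p) = 2*p*(2 + p) (R(p) = (p + 2)*(p + p) = (2 + p)*(2*p) = 2*p*(2 + p))
O(l) = -53/2 + l/2 (O(l) = 5 + (l - 63)/2 = 5 + (-63 + l)/2 = 5 + (-63/2 + l/2) = -53/2 + l/2)
23815/O(R(E(2))) + 13846/(-44630) = 23815/(-53/2 + (2*2*(2 + 2))/2) + 13846/(-44630) = 23815/(-53/2 + (2*2*4)/2) + 13846*(-1/44630) = 23815/(-53/2 + (½)*16) - 6923/22315 = 23815/(-53/2 + 8) - 6923/22315 = 23815/(-37/2) - 6923/22315 = 23815*(-2/37) - 6923/22315 = -47630/37 - 6923/22315 = -1063119601/825655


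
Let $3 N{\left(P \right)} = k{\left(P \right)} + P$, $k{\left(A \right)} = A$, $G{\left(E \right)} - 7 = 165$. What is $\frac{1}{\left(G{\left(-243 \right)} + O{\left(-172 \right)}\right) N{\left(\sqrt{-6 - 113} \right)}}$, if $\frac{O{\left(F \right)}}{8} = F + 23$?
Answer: $\frac{i \sqrt{119}}{80920} \approx 0.00013481 i$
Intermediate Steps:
$O{\left(F \right)} = 184 + 8 F$ ($O{\left(F \right)} = 8 \left(F + 23\right) = 8 \left(23 + F\right) = 184 + 8 F$)
$G{\left(E \right)} = 172$ ($G{\left(E \right)} = 7 + 165 = 172$)
$N{\left(P \right)} = \frac{2 P}{3}$ ($N{\left(P \right)} = \frac{P + P}{3} = \frac{2 P}{3}$)
$\frac{1}{\left(G{\left(-243 \right)} + O{\left(-172 \right)}\right) N{\left(\sqrt{-6 - 113} \right)}} = \frac{1}{\left(172 + \left(184 + 8 \left(-172\right)\right)\right) \frac{2 \sqrt{-6 - 113}}{3}} = \frac{1}{\left(172 + \left(184 - 1376\right)\right) \frac{2 \sqrt{-119}}{3}} = \frac{1}{\left(172 - 1192\right) \frac{2 i \sqrt{119}}{3}} = \frac{1}{\left(-1020\right) \frac{2 i \sqrt{119}}{3}} = - \frac{\left(- \frac{3}{238}\right) i \sqrt{119}}{1020} = \frac{i \sqrt{119}}{80920}$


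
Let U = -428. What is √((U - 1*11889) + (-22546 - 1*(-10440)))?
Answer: I*√24423 ≈ 156.28*I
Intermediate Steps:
√((U - 1*11889) + (-22546 - 1*(-10440))) = √((-428 - 1*11889) + (-22546 - 1*(-10440))) = √((-428 - 11889) + (-22546 + 10440)) = √(-12317 - 12106) = √(-24423) = I*√24423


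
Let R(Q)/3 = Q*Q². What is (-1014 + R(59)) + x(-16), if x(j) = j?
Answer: 615107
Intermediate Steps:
R(Q) = 3*Q³ (R(Q) = 3*(Q*Q²) = 3*Q³)
(-1014 + R(59)) + x(-16) = (-1014 + 3*59³) - 16 = (-1014 + 3*205379) - 16 = (-1014 + 616137) - 16 = 615123 - 16 = 615107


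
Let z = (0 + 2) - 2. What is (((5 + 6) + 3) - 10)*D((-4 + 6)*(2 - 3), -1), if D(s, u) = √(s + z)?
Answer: 4*I*√2 ≈ 5.6569*I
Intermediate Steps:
z = 0 (z = 2 - 2 = 0)
D(s, u) = √s (D(s, u) = √(s + 0) = √s)
(((5 + 6) + 3) - 10)*D((-4 + 6)*(2 - 3), -1) = (((5 + 6) + 3) - 10)*√((-4 + 6)*(2 - 3)) = ((11 + 3) - 10)*√(2*(-1)) = (14 - 10)*√(-2) = 4*(I*√2) = 4*I*√2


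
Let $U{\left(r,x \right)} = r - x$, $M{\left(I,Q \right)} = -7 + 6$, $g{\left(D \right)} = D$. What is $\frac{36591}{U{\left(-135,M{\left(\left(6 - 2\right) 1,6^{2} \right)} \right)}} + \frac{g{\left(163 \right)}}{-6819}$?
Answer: $- \frac{249535871}{913746} \approx -273.09$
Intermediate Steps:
$M{\left(I,Q \right)} = -1$
$\frac{36591}{U{\left(-135,M{\left(\left(6 - 2\right) 1,6^{2} \right)} \right)}} + \frac{g{\left(163 \right)}}{-6819} = \frac{36591}{-135 - -1} + \frac{163}{-6819} = \frac{36591}{-135 + 1} + 163 \left(- \frac{1}{6819}\right) = \frac{36591}{-134} - \frac{163}{6819} = 36591 \left(- \frac{1}{134}\right) - \frac{163}{6819} = - \frac{36591}{134} - \frac{163}{6819} = - \frac{249535871}{913746}$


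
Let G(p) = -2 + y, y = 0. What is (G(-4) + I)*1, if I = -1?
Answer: -3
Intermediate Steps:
G(p) = -2 (G(p) = -2 + 0 = -2)
(G(-4) + I)*1 = (-2 - 1)*1 = -3*1 = -3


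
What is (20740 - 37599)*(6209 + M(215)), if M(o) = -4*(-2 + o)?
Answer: -90313663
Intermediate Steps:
M(o) = 8 - 4*o
(20740 - 37599)*(6209 + M(215)) = (20740 - 37599)*(6209 + (8 - 4*215)) = -16859*(6209 + (8 - 860)) = -16859*(6209 - 852) = -16859*5357 = -90313663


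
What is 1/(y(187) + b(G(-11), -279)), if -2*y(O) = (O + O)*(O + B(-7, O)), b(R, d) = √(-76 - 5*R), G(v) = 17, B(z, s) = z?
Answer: -33660/1132995761 - I*√161/1132995761 ≈ -2.9709e-5 - 1.1199e-8*I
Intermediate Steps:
y(O) = -O*(-7 + O) (y(O) = -(O + O)*(O - 7)/2 = -2*O*(-7 + O)/2 = -O*(-7 + O))
1/(y(187) + b(G(-11), -279)) = 1/(187*(7 - 1*187) + √(-76 - 5*17)) = 1/(187*(7 - 187) + √(-76 - 85)) = 1/(187*(-180) + √(-161)) = 1/(-33660 + I*√161)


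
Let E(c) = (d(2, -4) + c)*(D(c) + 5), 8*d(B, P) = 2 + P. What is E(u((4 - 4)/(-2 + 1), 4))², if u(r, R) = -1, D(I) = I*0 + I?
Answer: 25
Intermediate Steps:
D(I) = I (D(I) = 0 + I = I)
d(B, P) = ¼ + P/8 (d(B, P) = (2 + P)/8 = ¼ + P/8)
E(c) = (5 + c)*(-¼ + c) (E(c) = ((¼ + (⅛)*(-4)) + c)*(c + 5) = ((¼ - ½) + c)*(5 + c) = (-¼ + c)*(5 + c) = (5 + c)*(-¼ + c))
E(u((4 - 4)/(-2 + 1), 4))² = (-5/4 + (-1)² + (19/4)*(-1))² = (-5/4 + 1 - 19/4)² = (-5)² = 25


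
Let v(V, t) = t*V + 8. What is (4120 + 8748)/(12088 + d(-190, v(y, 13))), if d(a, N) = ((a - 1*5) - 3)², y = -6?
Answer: 3217/12823 ≈ 0.25088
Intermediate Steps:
v(V, t) = 8 + V*t (v(V, t) = V*t + 8 = 8 + V*t)
d(a, N) = (-8 + a)² (d(a, N) = ((a - 5) - 3)² = ((-5 + a) - 3)² = (-8 + a)²)
(4120 + 8748)/(12088 + d(-190, v(y, 13))) = (4120 + 8748)/(12088 + (-8 - 190)²) = 12868/(12088 + (-198)²) = 12868/(12088 + 39204) = 12868/51292 = 12868*(1/51292) = 3217/12823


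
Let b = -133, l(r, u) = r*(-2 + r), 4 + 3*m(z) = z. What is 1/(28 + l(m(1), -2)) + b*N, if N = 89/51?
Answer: -366896/1581 ≈ -232.07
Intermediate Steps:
m(z) = -4/3 + z/3
N = 89/51 (N = 89*(1/51) = 89/51 ≈ 1.7451)
1/(28 + l(m(1), -2)) + b*N = 1/(28 + (-4/3 + (⅓)*1)*(-2 + (-4/3 + (⅓)*1))) - 133*89/51 = 1/(28 + (-4/3 + ⅓)*(-2 + (-4/3 + ⅓))) - 11837/51 = 1/(28 - (-2 - 1)) - 11837/51 = 1/(28 - 1*(-3)) - 11837/51 = 1/(28 + 3) - 11837/51 = 1/31 - 11837/51 = -366896/1581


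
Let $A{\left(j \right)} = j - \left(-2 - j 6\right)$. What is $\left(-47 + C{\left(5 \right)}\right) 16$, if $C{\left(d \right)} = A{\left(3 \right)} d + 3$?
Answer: $1136$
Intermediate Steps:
$A{\left(j \right)} = 2 + 7 j$ ($A{\left(j \right)} = j - \left(-2 - 6 j\right) = j + \left(2 + 6 j\right) = 2 + 7 j$)
$C{\left(d \right)} = 3 + 23 d$ ($C{\left(d \right)} = \left(2 + 7 \cdot 3\right) d + 3 = \left(2 + 21\right) d + 3 = 23 d + 3 = 3 + 23 d$)
$\left(-47 + C{\left(5 \right)}\right) 16 = \left(-47 + \left(3 + 23 \cdot 5\right)\right) 16 = \left(-47 + \left(3 + 115\right)\right) 16 = \left(-47 + 118\right) 16 = 71 \cdot 16 = 1136$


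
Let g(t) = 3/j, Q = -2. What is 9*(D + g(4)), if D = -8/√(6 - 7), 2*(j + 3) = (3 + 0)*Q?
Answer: -9/2 + 72*I ≈ -4.5 + 72.0*I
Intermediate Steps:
j = -6 (j = -3 + ((3 + 0)*(-2))/2 = -3 + (3*(-2))/2 = -3 + (½)*(-6) = -3 - 3 = -6)
g(t) = -½ (g(t) = 3/(-6) = 3*(-⅙) = -½)
D = 8*I (D = -8*(-I) = -(-8)*I = 8*I ≈ 8.0*I)
9*(D + g(4)) = 9*(8*I - ½) = 9*(-½ + 8*I) = -9/2 + 72*I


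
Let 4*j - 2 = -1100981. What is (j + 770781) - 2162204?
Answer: -6666671/4 ≈ -1.6667e+6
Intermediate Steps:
j = -1100979/4 (j = ½ + (¼)*(-1100981) = ½ - 1100981/4 = -1100979/4 ≈ -2.7525e+5)
(j + 770781) - 2162204 = (-1100979/4 + 770781) - 2162204 = 1982145/4 - 2162204 = -6666671/4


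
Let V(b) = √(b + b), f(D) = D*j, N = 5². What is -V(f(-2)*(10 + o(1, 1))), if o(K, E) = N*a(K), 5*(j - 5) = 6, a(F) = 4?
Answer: -2*I*√682 ≈ -52.23*I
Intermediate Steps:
N = 25
j = 31/5 (j = 5 + (⅕)*6 = 5 + 6/5 = 31/5 ≈ 6.2000)
f(D) = 31*D/5 (f(D) = D*(31/5) = 31*D/5)
o(K, E) = 100 (o(K, E) = 25*4 = 100)
V(b) = √2*√b (V(b) = √(2*b) = √2*√b)
-V(f(-2)*(10 + o(1, 1))) = -√2*√(((31/5)*(-2))*(10 + 100)) = -√2*√(-62/5*110) = -√2*√(-1364) = -√2*2*I*√341 = -2*I*√682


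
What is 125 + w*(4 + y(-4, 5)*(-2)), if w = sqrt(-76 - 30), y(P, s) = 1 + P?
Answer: 125 + 10*I*sqrt(106) ≈ 125.0 + 102.96*I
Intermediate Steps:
w = I*sqrt(106) (w = sqrt(-106) = I*sqrt(106) ≈ 10.296*I)
125 + w*(4 + y(-4, 5)*(-2)) = 125 + (I*sqrt(106))*(4 + (1 - 4)*(-2)) = 125 + (I*sqrt(106))*(4 - 3*(-2)) = 125 + (I*sqrt(106))*(4 + 6) = 125 + (I*sqrt(106))*10 = 125 + 10*I*sqrt(106)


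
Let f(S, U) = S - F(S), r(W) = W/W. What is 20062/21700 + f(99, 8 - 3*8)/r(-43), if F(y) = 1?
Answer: 153333/1550 ≈ 98.925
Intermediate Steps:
r(W) = 1
f(S, U) = -1 + S (f(S, U) = S - 1*1 = S - 1 = -1 + S)
20062/21700 + f(99, 8 - 3*8)/r(-43) = 20062/21700 + (-1 + 99)/1 = 20062*(1/21700) + 98*1 = 1433/1550 + 98 = 153333/1550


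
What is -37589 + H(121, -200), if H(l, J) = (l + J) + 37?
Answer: -37631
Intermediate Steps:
H(l, J) = 37 + J + l (H(l, J) = (J + l) + 37 = 37 + J + l)
-37589 + H(121, -200) = -37589 + (37 - 200 + 121) = -37589 - 42 = -37631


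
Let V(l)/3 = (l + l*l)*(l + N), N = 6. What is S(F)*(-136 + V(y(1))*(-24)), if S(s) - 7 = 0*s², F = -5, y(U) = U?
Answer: -8008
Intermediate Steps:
S(s) = 7 (S(s) = 7 + 0*s² = 7 + 0 = 7)
V(l) = 3*(6 + l)*(l + l²) (V(l) = 3*((l + l*l)*(l + 6)) = 3*((l + l²)*(6 + l)) = 3*((6 + l)*(l + l²)) = 3*(6 + l)*(l + l²))
S(F)*(-136 + V(y(1))*(-24)) = 7*(-136 + (3*1*(6 + 1² + 7*1))*(-24)) = 7*(-136 + (3*1*(6 + 1 + 7))*(-24)) = 7*(-136 + (3*1*14)*(-24)) = 7*(-136 + 42*(-24)) = 7*(-136 - 1008) = 7*(-1144) = -8008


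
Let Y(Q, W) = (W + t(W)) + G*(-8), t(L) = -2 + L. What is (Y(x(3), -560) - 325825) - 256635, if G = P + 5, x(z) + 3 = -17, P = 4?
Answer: -583654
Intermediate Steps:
x(z) = -20 (x(z) = -3 - 17 = -20)
G = 9 (G = 4 + 5 = 9)
Y(Q, W) = -74 + 2*W (Y(Q, W) = (W + (-2 + W)) + 9*(-8) = (-2 + 2*W) - 72 = -74 + 2*W)
(Y(x(3), -560) - 325825) - 256635 = ((-74 + 2*(-560)) - 325825) - 256635 = ((-74 - 1120) - 325825) - 256635 = (-1194 - 325825) - 256635 = -327019 - 256635 = -583654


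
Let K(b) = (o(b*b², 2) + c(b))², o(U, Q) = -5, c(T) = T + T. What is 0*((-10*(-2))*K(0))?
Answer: 0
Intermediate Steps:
c(T) = 2*T
K(b) = (-5 + 2*b)²
0*((-10*(-2))*K(0)) = 0*((-10*(-2))*(-5 + 2*0)²) = 0*(20*(-5 + 0)²) = 0*(20*(-5)²) = 0*(20*25) = 0*500 = 0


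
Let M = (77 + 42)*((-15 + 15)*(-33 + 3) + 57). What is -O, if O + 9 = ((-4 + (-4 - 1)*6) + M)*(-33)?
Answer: 222726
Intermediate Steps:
M = 6783 (M = 119*(0*(-30) + 57) = 119*(0 + 57) = 119*57 = 6783)
O = -222726 (O = -9 + ((-4 + (-4 - 1)*6) + 6783)*(-33) = -9 + ((-4 - 5*6) + 6783)*(-33) = -9 + ((-4 - 30) + 6783)*(-33) = -9 + (-34 + 6783)*(-33) = -9 + 6749*(-33) = -9 - 222717 = -222726)
-O = -1*(-222726) = 222726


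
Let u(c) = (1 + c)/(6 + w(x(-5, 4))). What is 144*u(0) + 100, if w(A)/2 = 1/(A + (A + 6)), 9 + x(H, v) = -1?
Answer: 5108/41 ≈ 124.59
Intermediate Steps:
x(H, v) = -10 (x(H, v) = -9 - 1 = -10)
w(A) = 2/(6 + 2*A) (w(A) = 2/(A + (A + 6)) = 2/(A + (6 + A)) = 2/(6 + 2*A))
u(c) = 7/41 + 7*c/41 (u(c) = (1 + c)/(6 + 1/(3 - 10)) = (1 + c)/(6 + 1/(-7)) = (1 + c)/(6 - 1/7) = (1 + c)/(41/7) = (1 + c)*(7/41) = 7/41 + 7*c/41)
144*u(0) + 100 = 144*(7/41 + (7/41)*0) + 100 = 144*(7/41 + 0) + 100 = 144*(7/41) + 100 = 1008/41 + 100 = 5108/41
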